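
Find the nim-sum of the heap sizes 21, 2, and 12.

In binary:
  10101  (21)
  00010  (2)
  01100  (12)
  -----
  11011  (27)

27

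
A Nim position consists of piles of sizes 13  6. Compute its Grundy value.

Compute the nim-sum pairwise:
13 XOR 6 = 11

11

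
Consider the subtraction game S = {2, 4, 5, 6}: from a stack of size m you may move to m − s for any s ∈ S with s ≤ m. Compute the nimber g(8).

0

Build the Grundy sequence with g(k) = mex{g(k−s) : s ∈ {2, 4, 5, 6}, s ≤ k}:
g(0) = mex{} = 0
g(1) = mex{} = 0
g(2) = mex{0} = 1
g(3) = mex{0} = 1
g(4) = mex{0,1} = 2
g(5) = mex{0,1} = 2
g(6) = mex{0,1,2} = 3
g(7) = mex{0,1,2} = 3
g(8) = mex{1,2,3} = 0
So g(8) = 0.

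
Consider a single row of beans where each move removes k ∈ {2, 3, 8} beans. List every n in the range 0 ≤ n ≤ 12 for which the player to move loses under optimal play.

0, 1, 5, 6, 10, 11

Compute g(0), g(1), … for moves {2, 3, 8}:
k:     0  1  2  3  4  5  6  7  8  9 10 11 12
g(k):  0  0  1  1  2  0  0  1  1  2  0  0  1
The P-positions (g = 0) in 0..12 are 0, 1, 5, 6, 10, 11.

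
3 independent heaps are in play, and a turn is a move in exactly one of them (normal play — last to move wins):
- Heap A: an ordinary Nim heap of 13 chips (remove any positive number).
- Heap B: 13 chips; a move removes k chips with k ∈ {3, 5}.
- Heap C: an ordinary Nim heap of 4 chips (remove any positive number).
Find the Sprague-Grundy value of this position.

Heap A is a plain Nim heap of size 13, so its Grundy value is 13.
Build the Grundy sequence for heap B with g(k) = mex{g(k−s) : s ∈ {3, 5}, s ≤ k}:
g(0) = mex{} = 0
g(1) = mex{} = 0
g(2) = mex{} = 0
g(3) = mex{0} = 1
g(4) = mex{0} = 1
g(5) = mex{0} = 1
g(6) = mex{0,1} = 2
g(7) = mex{0,1} = 2
g(8) = mex{1} = 0
g(9) = mex{1,2} = 0
g(10) = mex{1,2} = 0
g(11) = mex{0,2} = 1
g(12) = mex{0,2} = 1
g(13) = mex{0} = 1
So g(13) = 1.
Heap C is a plain Nim heap of size 4, so its Grundy value is 4.
By the Sprague-Grundy theorem, the Grundy value of a sum of independent games is the XOR of the component values.
Combined value = 13 ⊕ 1 ⊕ 4 = 8.

8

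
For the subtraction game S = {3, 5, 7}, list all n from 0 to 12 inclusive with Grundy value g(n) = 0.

Build the Grundy sequence with g(k) = mex{g(k−s) : s ∈ {3, 5, 7}, s ≤ k}:
g(0) = mex{} = 0
g(1) = mex{} = 0
g(2) = mex{} = 0
g(3) = mex{0} = 1
g(4) = mex{0} = 1
g(5) = mex{0} = 1
g(6) = mex{0,1} = 2
g(7) = mex{0,1} = 2
g(8) = mex{0,1} = 2
g(9) = mex{0,1,2} = 3
g(10) = mex{1,2} = 0
g(11) = mex{1,2} = 0
g(12) = mex{1,2,3} = 0
The P-positions (g = 0) in 0..12 are 0, 1, 2, 10, 11, 12.

0, 1, 2, 10, 11, 12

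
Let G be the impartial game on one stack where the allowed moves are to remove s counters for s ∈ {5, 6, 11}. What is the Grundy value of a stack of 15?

3

Grundy values for subtraction set {5, 6, 11}:
k:     0  1  2  3  4  5  6  7  8  9 10 11 12 13 14 15
g(k):  0  0  0  0  0  1  1  1  1  1  2  2  2  2  2  3
So g(15) = 3.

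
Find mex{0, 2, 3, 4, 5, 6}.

0 is in the set but 1 is not, so the mex is 1.

1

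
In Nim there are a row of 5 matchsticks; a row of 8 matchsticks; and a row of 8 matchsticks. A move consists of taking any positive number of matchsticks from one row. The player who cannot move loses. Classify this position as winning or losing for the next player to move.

Winning position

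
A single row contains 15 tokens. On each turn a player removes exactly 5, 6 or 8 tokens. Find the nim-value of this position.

0

Compute g(0), g(1), … for moves {5, 6, 8}:
k:     0  1  2  3  4  5  6  7  8  9 10 11 12 13 14 15
g(k):  0  0  0  0  0  1  1  1  1  1  2  2  2  0  0  0
So g(15) = 0.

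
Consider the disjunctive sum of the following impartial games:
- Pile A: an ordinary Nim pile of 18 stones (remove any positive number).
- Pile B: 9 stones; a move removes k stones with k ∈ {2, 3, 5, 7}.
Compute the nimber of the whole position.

Pile A is a plain Nim pile of size 18, so its Grundy value is 18.
For pile B, compute g(0), g(1), … with moves {2, 3, 5, 7}:
k:     0  1  2  3  4  5  6  7  8  9
g(k):  0  0  1  1  2  2  3  3  4  0
So g(9) = 0.
By the Sprague-Grundy theorem, the Grundy value of a sum of independent games is the XOR of the component values.
Combined value = 18 ⊕ 0 = 18.

18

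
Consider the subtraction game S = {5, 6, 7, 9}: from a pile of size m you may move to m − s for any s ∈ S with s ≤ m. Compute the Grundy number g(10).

2

Build the Grundy sequence with g(k) = mex{g(k−s) : s ∈ {5, 6, 7, 9}, s ≤ k}:
g(0) = mex{} = 0
g(1) = mex{} = 0
g(2) = mex{} = 0
g(3) = mex{} = 0
g(4) = mex{} = 0
g(5) = mex{0} = 1
g(6) = mex{0} = 1
g(7) = mex{0} = 1
g(8) = mex{0} = 1
g(9) = mex{0} = 1
g(10) = mex{0,1} = 2
So g(10) = 2.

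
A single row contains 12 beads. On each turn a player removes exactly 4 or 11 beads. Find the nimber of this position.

1

Compute g(0), g(1), … for moves {4, 11}:
g(0) = mex{} = 0
g(1) = mex{} = 0
g(2) = mex{} = 0
g(3) = mex{} = 0
g(4) = mex{0} = 1
g(5) = mex{0} = 1
g(6) = mex{0} = 1
g(7) = mex{0} = 1
g(8) = mex{1} = 0
g(9) = mex{1} = 0
g(10) = mex{1} = 0
g(11) = mex{0,1} = 2
g(12) = mex{0} = 1
So g(12) = 1.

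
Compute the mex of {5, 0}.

1

0 is in the set but 1 is not, so the mex is 1.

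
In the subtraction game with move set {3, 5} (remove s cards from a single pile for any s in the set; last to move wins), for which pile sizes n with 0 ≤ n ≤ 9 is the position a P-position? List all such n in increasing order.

0, 1, 2, 8, 9

Compute g(0), g(1), … for moves {3, 5}:
k:     0  1  2  3  4  5  6  7  8  9
g(k):  0  0  0  1  1  1  2  2  0  0
The P-positions (g = 0) in 0..9 are 0, 1, 2, 8, 9.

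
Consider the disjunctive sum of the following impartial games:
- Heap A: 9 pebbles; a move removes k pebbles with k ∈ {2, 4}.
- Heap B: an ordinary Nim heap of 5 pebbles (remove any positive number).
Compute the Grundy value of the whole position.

4

Grundy values for heap A (subtraction set {2, 4}):
g(0) = mex{} = 0
g(1) = mex{} = 0
g(2) = mex{0} = 1
g(3) = mex{0} = 1
g(4) = mex{0,1} = 2
g(5) = mex{0,1} = 2
g(6) = mex{1,2} = 0
g(7) = mex{1,2} = 0
g(8) = mex{0,2} = 1
g(9) = mex{0,2} = 1
So g(9) = 1.
Heap B is a plain Nim heap of size 5, so its Grundy value is 5.
The value of a disjunctive sum is the nim-sum of the parts.
Combined value = 1 XOR 5 = 4.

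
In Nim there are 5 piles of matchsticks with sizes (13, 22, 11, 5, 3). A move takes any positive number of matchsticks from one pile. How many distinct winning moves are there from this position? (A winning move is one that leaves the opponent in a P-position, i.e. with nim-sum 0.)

Nim-sum: 13 ^ 22 ^ 11 ^ 5 ^ 3 = 22.
The overall nim-sum is X = 22. A pile of size p has a winning move iff p XOR X < p (reduce it to p XOR X).
  13: 13 XOR 22 = 27 ≥ 13 — no move.
  22: 22 XOR 22 = 0 < 22 — winning move (to 0).
  11: 11 XOR 22 = 29 ≥ 11 — no move.
  5: 5 XOR 22 = 19 ≥ 5 — no move.
  3: 3 XOR 22 = 21 ≥ 3 — no move.
That gives 1 winning move.

1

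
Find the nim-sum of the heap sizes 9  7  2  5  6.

Nim-sum: 9 ^ 7 ^ 2 ^ 5 ^ 6 = 15.

15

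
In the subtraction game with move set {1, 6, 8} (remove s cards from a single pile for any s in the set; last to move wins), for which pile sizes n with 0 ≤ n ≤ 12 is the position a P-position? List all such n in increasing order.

0, 2, 4, 7, 9, 11

Compute g(0), g(1), … for moves {1, 6, 8}:
g(0) = mex{} = 0
g(1) = mex{0} = 1
g(2) = mex{1} = 0
g(3) = mex{0} = 1
g(4) = mex{1} = 0
g(5) = mex{0} = 1
g(6) = mex{0,1} = 2
g(7) = mex{1,2} = 0
g(8) = mex{0} = 1
g(9) = mex{1} = 0
g(10) = mex{0} = 1
g(11) = mex{1} = 0
g(12) = mex{0,2} = 1
The P-positions (g = 0) in 0..12 are 0, 2, 4, 7, 9, 11.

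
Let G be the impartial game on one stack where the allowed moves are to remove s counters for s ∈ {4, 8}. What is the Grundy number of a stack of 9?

2

Compute g(0), g(1), … for moves {4, 8}:
k:     0  1  2  3  4  5  6  7  8  9
g(k):  0  0  0  0  1  1  1  1  2  2
So g(9) = 2.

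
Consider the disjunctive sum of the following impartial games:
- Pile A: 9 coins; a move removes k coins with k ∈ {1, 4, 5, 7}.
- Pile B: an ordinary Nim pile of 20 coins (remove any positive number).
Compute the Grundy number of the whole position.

21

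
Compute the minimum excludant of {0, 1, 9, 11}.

2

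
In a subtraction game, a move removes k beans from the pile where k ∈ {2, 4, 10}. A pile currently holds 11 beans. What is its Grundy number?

Grundy values for subtraction set {2, 4, 10}:
g(0) = mex{} = 0
g(1) = mex{} = 0
g(2) = mex{0} = 1
g(3) = mex{0} = 1
g(4) = mex{0,1} = 2
g(5) = mex{0,1} = 2
g(6) = mex{1,2} = 0
g(7) = mex{1,2} = 0
g(8) = mex{0,2} = 1
g(9) = mex{0,2} = 1
g(10) = mex{0,1} = 2
g(11) = mex{0,1} = 2
So g(11) = 2.

2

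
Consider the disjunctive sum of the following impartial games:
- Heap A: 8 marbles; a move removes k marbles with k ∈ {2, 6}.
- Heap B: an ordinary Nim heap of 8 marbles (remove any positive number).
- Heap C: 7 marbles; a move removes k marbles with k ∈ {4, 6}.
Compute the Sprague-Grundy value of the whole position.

9

For heap A, compute g(0), g(1), … with moves {2, 6}:
k:     0  1  2  3  4  5  6  7  8
g(k):  0  0  1  1  0  0  1  1  0
So g(8) = 0.
Heap B is a plain Nim heap of size 8, so its Grundy value is 8.
Build the Grundy sequence for heap C with g(k) = mex{g(k−s) : s ∈ {4, 6}, s ≤ k}:
g(0) = mex{} = 0
g(1) = mex{} = 0
g(2) = mex{} = 0
g(3) = mex{} = 0
g(4) = mex{0} = 1
g(5) = mex{0} = 1
g(6) = mex{0} = 1
g(7) = mex{0} = 1
So g(7) = 1.
The value of a disjunctive sum is the nim-sum of the parts.
Combined value = 0 XOR 8 XOR 1 = 9.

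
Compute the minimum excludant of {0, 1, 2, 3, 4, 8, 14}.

5

The values 0, 1, 2, 3, 4 are all present; 5 is the first non-negative integer missing from the set.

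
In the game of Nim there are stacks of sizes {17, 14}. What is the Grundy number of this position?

31

Nim-sum: 17 ^ 14 = 31.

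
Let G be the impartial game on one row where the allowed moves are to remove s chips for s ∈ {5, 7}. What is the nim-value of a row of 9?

Build the Grundy sequence with g(k) = mex{g(k−s) : s ∈ {5, 7}, s ≤ k}:
g(0) = mex{} = 0
g(1) = mex{} = 0
g(2) = mex{} = 0
g(3) = mex{} = 0
g(4) = mex{} = 0
g(5) = mex{0} = 1
g(6) = mex{0} = 1
g(7) = mex{0} = 1
g(8) = mex{0} = 1
g(9) = mex{0} = 1
So g(9) = 1.

1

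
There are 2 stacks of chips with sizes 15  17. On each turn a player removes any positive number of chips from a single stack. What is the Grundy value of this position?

30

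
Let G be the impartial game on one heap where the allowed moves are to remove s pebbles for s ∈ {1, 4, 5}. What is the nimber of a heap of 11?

Compute g(0), g(1), … for moves {1, 4, 5}:
g(0) = mex{} = 0
g(1) = mex{0} = 1
g(2) = mex{1} = 0
g(3) = mex{0} = 1
g(4) = mex{0,1} = 2
g(5) = mex{0,1,2} = 3
g(6) = mex{0,1,3} = 2
g(7) = mex{0,1,2} = 3
g(8) = mex{1,2,3} = 0
g(9) = mex{0,2,3} = 1
g(10) = mex{1,2,3} = 0
g(11) = mex{0,2,3} = 1
So g(11) = 1.

1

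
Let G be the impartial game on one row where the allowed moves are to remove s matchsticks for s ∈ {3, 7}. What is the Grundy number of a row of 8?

Grundy values for subtraction set {3, 7}:
g(0) = mex{} = 0
g(1) = mex{} = 0
g(2) = mex{} = 0
g(3) = mex{0} = 1
g(4) = mex{0} = 1
g(5) = mex{0} = 1
g(6) = mex{1} = 0
g(7) = mex{0,1} = 2
g(8) = mex{0,1} = 2
So g(8) = 2.

2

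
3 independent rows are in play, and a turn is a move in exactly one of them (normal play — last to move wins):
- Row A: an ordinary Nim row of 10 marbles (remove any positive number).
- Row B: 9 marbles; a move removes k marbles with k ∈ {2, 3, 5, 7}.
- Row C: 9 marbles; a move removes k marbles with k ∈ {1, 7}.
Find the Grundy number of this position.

Row A is a plain Nim row of size 10, so its Grundy value is 10.
Grundy values for row B (subtraction set {2, 3, 5, 7}):
g(0) = mex{} = 0
g(1) = mex{} = 0
g(2) = mex{0} = 1
g(3) = mex{0} = 1
g(4) = mex{0,1} = 2
g(5) = mex{0,1} = 2
g(6) = mex{0,1,2} = 3
g(7) = mex{0,1,2} = 3
g(8) = mex{0,1,2,3} = 4
g(9) = mex{1,2,3} = 0
So g(9) = 0.
Grundy values for row C (subtraction set {1, 7}):
g(0) = mex{} = 0
g(1) = mex{0} = 1
g(2) = mex{1} = 0
g(3) = mex{0} = 1
g(4) = mex{1} = 0
g(5) = mex{0} = 1
g(6) = mex{1} = 0
g(7) = mex{0} = 1
g(8) = mex{1} = 0
g(9) = mex{0} = 1
So g(9) = 1.
The value of a disjunctive sum is the nim-sum of the parts.
Combined value = 10 ⊕ 0 ⊕ 1 = 11.

11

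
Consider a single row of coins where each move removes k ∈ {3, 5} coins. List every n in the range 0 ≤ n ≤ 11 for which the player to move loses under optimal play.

0, 1, 2, 8, 9, 10

Compute g(0), g(1), … for moves {3, 5}:
k:     0  1  2  3  4  5  6  7  8  9 10 11
g(k):  0  0  0  1  1  1  2  2  0  0  0  1
The P-positions (g = 0) in 0..11 are 0, 1, 2, 8, 9, 10.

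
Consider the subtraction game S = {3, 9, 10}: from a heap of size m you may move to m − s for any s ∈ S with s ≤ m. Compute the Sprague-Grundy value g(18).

2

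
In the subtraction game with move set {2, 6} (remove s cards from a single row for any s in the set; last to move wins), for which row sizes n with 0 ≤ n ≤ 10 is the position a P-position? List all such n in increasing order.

Compute g(0), g(1), … for moves {2, 6}:
g(0) = mex{} = 0
g(1) = mex{} = 0
g(2) = mex{0} = 1
g(3) = mex{0} = 1
g(4) = mex{1} = 0
g(5) = mex{1} = 0
g(6) = mex{0} = 1
g(7) = mex{0} = 1
g(8) = mex{1} = 0
g(9) = mex{1} = 0
g(10) = mex{0} = 1
The P-positions (g = 0) in 0..10 are 0, 1, 4, 5, 8, 9.

0, 1, 4, 5, 8, 9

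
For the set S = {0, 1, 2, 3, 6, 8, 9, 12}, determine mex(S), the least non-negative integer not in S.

4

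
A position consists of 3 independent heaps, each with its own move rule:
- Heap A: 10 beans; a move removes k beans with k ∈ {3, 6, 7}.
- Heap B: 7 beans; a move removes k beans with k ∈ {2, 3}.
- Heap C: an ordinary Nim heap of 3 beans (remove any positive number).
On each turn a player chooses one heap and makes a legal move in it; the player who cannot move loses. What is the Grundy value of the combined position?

For heap A, compute g(0), g(1), … with moves {3, 6, 7}:
g(0) = mex{} = 0
g(1) = mex{} = 0
g(2) = mex{} = 0
g(3) = mex{0} = 1
g(4) = mex{0} = 1
g(5) = mex{0} = 1
g(6) = mex{0,1} = 2
g(7) = mex{0,1} = 2
g(8) = mex{0,1} = 2
g(9) = mex{0,1,2} = 3
g(10) = mex{1,2} = 0
So g(10) = 0.
For heap B, compute g(0), g(1), … with moves {2, 3}:
g(0) = mex{} = 0
g(1) = mex{} = 0
g(2) = mex{0} = 1
g(3) = mex{0} = 1
g(4) = mex{0,1} = 2
g(5) = mex{1} = 0
g(6) = mex{1,2} = 0
g(7) = mex{0,2} = 1
So g(7) = 1.
Heap C is a plain Nim heap of size 3, so its Grundy value is 3.
The value of a disjunctive sum is the nim-sum of the parts.
Combined value = 0 XOR 1 XOR 3 = 2.

2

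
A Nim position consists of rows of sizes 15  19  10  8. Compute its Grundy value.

30

Compute the nim-sum pairwise:
15 XOR 19 = 28
28 XOR 10 = 22
22 XOR 8 = 30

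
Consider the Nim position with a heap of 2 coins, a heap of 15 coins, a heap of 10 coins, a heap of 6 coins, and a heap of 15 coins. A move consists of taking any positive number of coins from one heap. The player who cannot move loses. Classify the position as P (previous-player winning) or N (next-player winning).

Write each in binary and XOR column by column:
  0010  (2)
  1111  (15)
  1010  (10)
  0110  (6)
  1111  (15)
  ----
  1110  (14)
The nim-sum is 14 ≠ 0, so this is an N-position: the player to move can win.

N-position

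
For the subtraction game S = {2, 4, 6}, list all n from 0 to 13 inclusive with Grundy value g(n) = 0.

0, 1, 8, 9

Compute g(0), g(1), … for moves {2, 4, 6}:
g(0) = mex{} = 0
g(1) = mex{} = 0
g(2) = mex{0} = 1
g(3) = mex{0} = 1
g(4) = mex{0,1} = 2
g(5) = mex{0,1} = 2
g(6) = mex{0,1,2} = 3
g(7) = mex{0,1,2} = 3
g(8) = mex{1,2,3} = 0
g(9) = mex{1,2,3} = 0
g(10) = mex{0,2,3} = 1
g(11) = mex{0,2,3} = 1
g(12) = mex{0,1,3} = 2
g(13) = mex{0,1,3} = 2
The P-positions (g = 0) in 0..13 are 0, 1, 8, 9.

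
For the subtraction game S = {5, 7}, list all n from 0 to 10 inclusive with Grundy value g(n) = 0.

0, 1, 2, 3, 4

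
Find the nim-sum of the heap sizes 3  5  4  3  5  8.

12

Bitwise XOR of the heap sizes:
  0011  (3)
  0101  (5)
  0100  (4)
  0011  (3)
  0101  (5)
  1000  (8)
  ----
  1100  (12)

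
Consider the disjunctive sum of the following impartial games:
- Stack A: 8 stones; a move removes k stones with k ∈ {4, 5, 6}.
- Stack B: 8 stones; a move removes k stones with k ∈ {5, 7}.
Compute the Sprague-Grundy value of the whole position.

Build the Grundy sequence for stack A with g(k) = mex{g(k−s) : s ∈ {4, 5, 6}, s ≤ k}:
g(0) = mex{} = 0
g(1) = mex{} = 0
g(2) = mex{} = 0
g(3) = mex{} = 0
g(4) = mex{0} = 1
g(5) = mex{0} = 1
g(6) = mex{0} = 1
g(7) = mex{0} = 1
g(8) = mex{0,1} = 2
So g(8) = 2.
Grundy values for stack B (subtraction set {5, 7}):
g(0) = mex{} = 0
g(1) = mex{} = 0
g(2) = mex{} = 0
g(3) = mex{} = 0
g(4) = mex{} = 0
g(5) = mex{0} = 1
g(6) = mex{0} = 1
g(7) = mex{0} = 1
g(8) = mex{0} = 1
So g(8) = 1.
The value of a disjunctive sum is the nim-sum of the parts.
Combined value = 2 ⊕ 1 = 3.

3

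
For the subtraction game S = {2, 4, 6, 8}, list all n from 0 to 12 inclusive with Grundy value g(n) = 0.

Compute g(0), g(1), … for moves {2, 4, 6, 8}:
g(0) = mex{} = 0
g(1) = mex{} = 0
g(2) = mex{0} = 1
g(3) = mex{0} = 1
g(4) = mex{0,1} = 2
g(5) = mex{0,1} = 2
g(6) = mex{0,1,2} = 3
g(7) = mex{0,1,2} = 3
g(8) = mex{0,1,2,3} = 4
g(9) = mex{0,1,2,3} = 4
g(10) = mex{1,2,3,4} = 0
g(11) = mex{1,2,3,4} = 0
g(12) = mex{0,2,3,4} = 1
The P-positions (g = 0) in 0..12 are 0, 1, 10, 11.

0, 1, 10, 11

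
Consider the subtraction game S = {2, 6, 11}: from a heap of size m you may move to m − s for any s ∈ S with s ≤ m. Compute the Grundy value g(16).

2

Grundy values for subtraction set {2, 6, 11}:
k:     0  1  2  3  4  5  6  7  8  9 10 11 12 13 14 15 16
g(k):  0  0  1  1  0  0  1  1  0  0  1  1  2  0  3  1  2
So g(16) = 2.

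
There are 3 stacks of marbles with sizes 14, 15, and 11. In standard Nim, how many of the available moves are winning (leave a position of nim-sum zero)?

Write each in binary and XOR column by column:
  1110  (14)
  1111  (15)
  1011  (11)
  ----
  1010  (10)
The overall nim-sum is X = 10. A stack of size p has a winning move iff p XOR X < p (reduce it to p XOR X).
  14: 14 XOR 10 = 4 < 14 — winning move (to 4).
  15: 15 XOR 10 = 5 < 15 — winning move (to 5).
  11: 11 XOR 10 = 1 < 11 — winning move (to 1).
That gives 3 winning moves.

3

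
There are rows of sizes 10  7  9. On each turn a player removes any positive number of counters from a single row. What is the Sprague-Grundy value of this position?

Nim-sum: 10 XOR 7 XOR 9 = 4.

4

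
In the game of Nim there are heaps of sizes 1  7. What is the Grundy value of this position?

6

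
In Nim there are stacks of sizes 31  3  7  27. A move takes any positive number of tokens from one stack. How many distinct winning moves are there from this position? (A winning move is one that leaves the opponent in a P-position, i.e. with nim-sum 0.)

0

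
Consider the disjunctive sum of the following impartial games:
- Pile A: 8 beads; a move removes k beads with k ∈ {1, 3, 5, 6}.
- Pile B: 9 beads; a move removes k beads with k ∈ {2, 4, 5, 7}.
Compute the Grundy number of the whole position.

2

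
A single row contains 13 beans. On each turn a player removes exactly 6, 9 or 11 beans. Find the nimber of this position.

Compute g(0), g(1), … for moves {6, 9, 11}:
g(0) = mex{} = 0
g(1) = mex{} = 0
g(2) = mex{} = 0
g(3) = mex{} = 0
g(4) = mex{} = 0
g(5) = mex{} = 0
g(6) = mex{0} = 1
g(7) = mex{0} = 1
g(8) = mex{0} = 1
g(9) = mex{0} = 1
g(10) = mex{0} = 1
g(11) = mex{0} = 1
g(12) = mex{0,1} = 2
g(13) = mex{0,1} = 2
So g(13) = 2.

2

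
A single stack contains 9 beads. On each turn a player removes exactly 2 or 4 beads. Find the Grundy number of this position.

1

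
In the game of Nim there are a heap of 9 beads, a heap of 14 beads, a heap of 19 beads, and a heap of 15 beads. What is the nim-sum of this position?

Nim-sum: 9 XOR 14 XOR 19 XOR 15 = 27.

27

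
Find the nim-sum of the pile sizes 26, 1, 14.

Nim-sum: 26 ^ 1 ^ 14 = 21.

21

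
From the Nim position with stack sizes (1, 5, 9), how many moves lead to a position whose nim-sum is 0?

In binary:
  0001  (1)
  0101  (5)
  1001  (9)
  ----
  1101  (13)
The overall nim-sum is X = 13. A stack of size p has a winning move iff p XOR X < p (reduce it to p XOR X).
  1: 1 XOR 13 = 12 ≥ 1 — no move.
  5: 5 XOR 13 = 8 ≥ 5 — no move.
  9: 9 XOR 13 = 4 < 9 — winning move (to 4).
That gives 1 winning move.

1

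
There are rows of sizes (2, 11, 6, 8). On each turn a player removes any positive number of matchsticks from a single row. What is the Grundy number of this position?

7

Bitwise XOR of the heap sizes:
  0010  (2)
  1011  (11)
  0110  (6)
  1000  (8)
  ----
  0111  (7)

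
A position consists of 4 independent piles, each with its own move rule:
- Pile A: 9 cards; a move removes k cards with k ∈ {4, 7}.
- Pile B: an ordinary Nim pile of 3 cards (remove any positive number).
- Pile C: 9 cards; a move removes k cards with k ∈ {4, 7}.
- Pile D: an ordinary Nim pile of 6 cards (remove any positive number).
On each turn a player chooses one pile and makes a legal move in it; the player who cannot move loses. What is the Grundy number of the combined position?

For pile A, compute g(0), g(1), … with moves {4, 7}:
g(0) = mex{} = 0
g(1) = mex{} = 0
g(2) = mex{} = 0
g(3) = mex{} = 0
g(4) = mex{0} = 1
g(5) = mex{0} = 1
g(6) = mex{0} = 1
g(7) = mex{0} = 1
g(8) = mex{0,1} = 2
g(9) = mex{0,1} = 2
So g(9) = 2.
Pile B is a plain Nim pile of size 3, so its Grundy value is 3.
Build the Grundy sequence for pile C with g(k) = mex{g(k−s) : s ∈ {4, 7}, s ≤ k}:
g(0) = mex{} = 0
g(1) = mex{} = 0
g(2) = mex{} = 0
g(3) = mex{} = 0
g(4) = mex{0} = 1
g(5) = mex{0} = 1
g(6) = mex{0} = 1
g(7) = mex{0} = 1
g(8) = mex{0,1} = 2
g(9) = mex{0,1} = 2
So g(9) = 2.
Pile D is a plain Nim pile of size 6, so its Grundy value is 6.
The value of a disjunctive sum is the nim-sum of the parts.
Combined value = 2 ⊕ 3 ⊕ 2 ⊕ 6 = 5.

5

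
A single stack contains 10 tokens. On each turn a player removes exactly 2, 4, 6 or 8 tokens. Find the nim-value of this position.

0

Build the Grundy sequence with g(k) = mex{g(k−s) : s ∈ {2, 4, 6, 8}, s ≤ k}:
g(0) = mex{} = 0
g(1) = mex{} = 0
g(2) = mex{0} = 1
g(3) = mex{0} = 1
g(4) = mex{0,1} = 2
g(5) = mex{0,1} = 2
g(6) = mex{0,1,2} = 3
g(7) = mex{0,1,2} = 3
g(8) = mex{0,1,2,3} = 4
g(9) = mex{0,1,2,3} = 4
g(10) = mex{1,2,3,4} = 0
So g(10) = 0.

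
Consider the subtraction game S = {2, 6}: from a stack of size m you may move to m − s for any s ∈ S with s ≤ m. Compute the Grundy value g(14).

1

Compute g(0), g(1), … for moves {2, 6}:
g(0) = mex{} = 0
g(1) = mex{} = 0
g(2) = mex{0} = 1
g(3) = mex{0} = 1
g(4) = mex{1} = 0
g(5) = mex{1} = 0
g(6) = mex{0} = 1
g(7) = mex{0} = 1
g(8) = mex{1} = 0
g(9) = mex{1} = 0
g(10) = mex{0} = 1
g(11) = mex{0} = 1
g(12) = mex{1} = 0
g(13) = mex{1} = 0
g(14) = mex{0} = 1
So g(14) = 1.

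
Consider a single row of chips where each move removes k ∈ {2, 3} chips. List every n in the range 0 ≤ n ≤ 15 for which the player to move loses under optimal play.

0, 1, 5, 6, 10, 11, 15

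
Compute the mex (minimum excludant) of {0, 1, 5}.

2

The values 0, 1 are all present; 2 is the first non-negative integer missing from the set.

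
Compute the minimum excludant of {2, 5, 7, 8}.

0 is not in the set, so the mex is 0.

0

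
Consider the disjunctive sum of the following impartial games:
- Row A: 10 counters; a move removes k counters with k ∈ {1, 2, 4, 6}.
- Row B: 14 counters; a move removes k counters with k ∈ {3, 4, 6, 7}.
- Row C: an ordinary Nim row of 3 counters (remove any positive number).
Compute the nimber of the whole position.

Grundy values for row A (subtraction set {1, 2, 4, 6}):
g(0) = mex{} = 0
g(1) = mex{0} = 1
g(2) = mex{0,1} = 2
g(3) = mex{1,2} = 0
g(4) = mex{0,2} = 1
g(5) = mex{0,1} = 2
g(6) = mex{0,1,2} = 3
g(7) = mex{0,1,2,3} = 4
g(8) = mex{1,2,3,4} = 0
g(9) = mex{0,2,4} = 1
g(10) = mex{0,1,3} = 2
So g(10) = 2.
Grundy values for row B (subtraction set {3, 4, 6, 7}):
g(0) = mex{} = 0
g(1) = mex{} = 0
g(2) = mex{} = 0
g(3) = mex{0} = 1
g(4) = mex{0} = 1
g(5) = mex{0} = 1
g(6) = mex{0,1} = 2
g(7) = mex{0,1} = 2
g(8) = mex{0,1} = 2
g(9) = mex{0,1,2} = 3
g(10) = mex{1,2} = 0
g(11) = mex{1,2} = 0
g(12) = mex{1,2,3} = 0
g(13) = mex{0,2,3} = 1
g(14) = mex{0,2} = 1
So g(14) = 1.
Row C is a plain Nim row of size 3, so its Grundy value is 3.
The value of a disjunctive sum is the nim-sum of the parts.
Combined value = 2 XOR 1 XOR 3 = 0.

0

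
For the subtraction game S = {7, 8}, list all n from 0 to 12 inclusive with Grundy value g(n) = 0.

0, 1, 2, 3, 4, 5, 6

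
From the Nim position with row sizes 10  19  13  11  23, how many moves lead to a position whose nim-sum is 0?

Write each in binary and XOR column by column:
  01010  (10)
  10011  (19)
  01101  (13)
  01011  (11)
  10111  (23)
  -----
  01000  (8)
The overall nim-sum is X = 8. A row of size p has a winning move iff p XOR X < p (reduce it to p XOR X).
  10: 10 XOR 8 = 2 < 10 — winning move (to 2).
  19: 19 XOR 8 = 27 ≥ 19 — no move.
  13: 13 XOR 8 = 5 < 13 — winning move (to 5).
  11: 11 XOR 8 = 3 < 11 — winning move (to 3).
  23: 23 XOR 8 = 31 ≥ 23 — no move.
That gives 3 winning moves.

3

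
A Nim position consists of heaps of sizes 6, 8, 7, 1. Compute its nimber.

Compute the nim-sum pairwise:
6 ⊕ 8 = 14
14 ⊕ 7 = 9
9 ⊕ 1 = 8

8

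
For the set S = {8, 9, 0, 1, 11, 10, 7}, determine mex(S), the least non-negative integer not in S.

2

The values 0, 1 are all present; 2 is the first non-negative integer missing from the set.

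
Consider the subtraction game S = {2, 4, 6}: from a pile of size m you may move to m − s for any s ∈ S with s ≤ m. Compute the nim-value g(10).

1

Build the Grundy sequence with g(k) = mex{g(k−s) : s ∈ {2, 4, 6}, s ≤ k}:
k:     0  1  2  3  4  5  6  7  8  9 10
g(k):  0  0  1  1  2  2  3  3  0  0  1
So g(10) = 1.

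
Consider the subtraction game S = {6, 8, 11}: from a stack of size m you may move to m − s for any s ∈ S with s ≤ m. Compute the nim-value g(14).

Build the Grundy sequence with g(k) = mex{g(k−s) : s ∈ {6, 8, 11}, s ≤ k}:
k:     0  1  2  3  4  5  6  7  8  9 10 11 12 13 14
g(k):  0  0  0  0  0  0  1  1  1  1  1  1  2  2  2
So g(14) = 2.

2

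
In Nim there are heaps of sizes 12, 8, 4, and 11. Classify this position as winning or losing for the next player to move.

In binary:
  1100  (12)
  1000  (8)
  0100  (4)
  1011  (11)
  ----
  1011  (11)
The nim-sum is 11 ≠ 0, so this is an N-position: the player to move can win.

Winning position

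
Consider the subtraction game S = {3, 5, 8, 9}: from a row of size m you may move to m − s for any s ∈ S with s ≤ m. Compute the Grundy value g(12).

0

Compute g(0), g(1), … for moves {3, 5, 8, 9}:
k:     0  1  2  3  4  5  6  7  8  9 10 11 12
g(k):  0  0  0  1  1  1  2  2  2  3  3  3  0
So g(12) = 0.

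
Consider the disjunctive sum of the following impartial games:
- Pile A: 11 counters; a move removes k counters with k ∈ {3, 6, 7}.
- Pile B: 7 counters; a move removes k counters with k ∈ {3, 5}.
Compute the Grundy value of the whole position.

Build the Grundy sequence for pile A with g(k) = mex{g(k−s) : s ∈ {3, 6, 7}, s ≤ k}:
k:     0  1  2  3  4  5  6  7  8  9 10 11
g(k):  0  0  0  1  1  1  2  2  2  3  0  0
So g(11) = 0.
For pile B, compute g(0), g(1), … with moves {3, 5}:
k:     0  1  2  3  4  5  6  7
g(k):  0  0  0  1  1  1  2  2
So g(7) = 2.
The value of a disjunctive sum is the nim-sum of the parts.
Combined value = 0 XOR 2 = 2.

2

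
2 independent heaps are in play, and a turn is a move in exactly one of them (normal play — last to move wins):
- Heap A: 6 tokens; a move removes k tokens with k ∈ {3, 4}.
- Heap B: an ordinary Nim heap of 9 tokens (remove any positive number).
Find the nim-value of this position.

11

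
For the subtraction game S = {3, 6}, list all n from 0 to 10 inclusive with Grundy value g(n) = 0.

0, 1, 2, 9, 10

Compute g(0), g(1), … for moves {3, 6}:
g(0) = mex{} = 0
g(1) = mex{} = 0
g(2) = mex{} = 0
g(3) = mex{0} = 1
g(4) = mex{0} = 1
g(5) = mex{0} = 1
g(6) = mex{0,1} = 2
g(7) = mex{0,1} = 2
g(8) = mex{0,1} = 2
g(9) = mex{1,2} = 0
g(10) = mex{1,2} = 0
The P-positions (g = 0) in 0..10 are 0, 1, 2, 9, 10.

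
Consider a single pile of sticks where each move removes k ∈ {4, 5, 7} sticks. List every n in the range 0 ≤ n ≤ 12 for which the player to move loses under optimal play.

0, 1, 2, 3, 11, 12

Build the Grundy sequence with g(k) = mex{g(k−s) : s ∈ {4, 5, 7}, s ≤ k}:
k:     0  1  2  3  4  5  6  7  8  9 10 11 12
g(k):  0  0  0  0  1  1  1  1  2  2  2  0  0
The P-positions (g = 0) in 0..12 are 0, 1, 2, 3, 11, 12.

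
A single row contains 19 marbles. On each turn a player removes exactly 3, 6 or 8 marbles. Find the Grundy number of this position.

2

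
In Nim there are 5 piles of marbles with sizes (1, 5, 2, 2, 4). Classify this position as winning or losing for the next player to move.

Losing position

Nim-sum: 1 ⊕ 5 ⊕ 2 ⊕ 2 ⊕ 4 = 0.
The nim-sum is 0, so this is a P-position: the player to move is in a losing position under optimal play.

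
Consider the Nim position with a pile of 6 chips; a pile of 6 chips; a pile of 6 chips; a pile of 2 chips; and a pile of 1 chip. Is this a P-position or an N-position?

Bitwise XOR of the heap sizes:
  110  (6)
  110  (6)
  110  (6)
  010  (2)
  001  (1)
  ---
  101  (5)
The nim-sum is 5 ≠ 0, so this is an N-position: the player to move can win.

N-position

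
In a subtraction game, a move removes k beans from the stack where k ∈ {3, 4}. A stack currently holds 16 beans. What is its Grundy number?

Build the Grundy sequence with g(k) = mex{g(k−s) : s ∈ {3, 4}, s ≤ k}:
k:     0  1  2  3  4  5  6  7  8  9 10 11 12 13 14 15 16
g(k):  0  0  0  1  1  1  2  0  0  0  1  1  1  2  0  0  0
So g(16) = 0.

0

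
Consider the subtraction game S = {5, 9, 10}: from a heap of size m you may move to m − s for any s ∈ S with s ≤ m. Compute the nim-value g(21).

1

Grundy values for subtraction set {5, 9, 10}:
k:     0  1  2  3  4  5  6  7  8  9 10 11 12 13 14 15 16 17 18 19 20 21
g(k):  0  0  0  0  0  1  1  1  1  1  2  2  2  2  2  0  0  0  0  0  1  1
So g(21) = 1.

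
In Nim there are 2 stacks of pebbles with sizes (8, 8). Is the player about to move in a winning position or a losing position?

Losing position

Bitwise XOR of the heap sizes:
  1000  (8)
  1000  (8)
  ----
  0000  (0)
The nim-sum is 0, so this is a P-position: the player to move is in a losing position under optimal play.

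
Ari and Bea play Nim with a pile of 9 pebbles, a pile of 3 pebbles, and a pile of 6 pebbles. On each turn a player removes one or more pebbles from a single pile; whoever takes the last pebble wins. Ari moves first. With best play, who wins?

Ari wins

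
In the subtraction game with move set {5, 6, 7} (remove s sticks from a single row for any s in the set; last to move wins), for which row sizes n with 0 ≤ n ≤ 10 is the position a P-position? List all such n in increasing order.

0, 1, 2, 3, 4

Build the Grundy sequence with g(k) = mex{g(k−s) : s ∈ {5, 6, 7}, s ≤ k}:
g(0) = mex{} = 0
g(1) = mex{} = 0
g(2) = mex{} = 0
g(3) = mex{} = 0
g(4) = mex{} = 0
g(5) = mex{0} = 1
g(6) = mex{0} = 1
g(7) = mex{0} = 1
g(8) = mex{0} = 1
g(9) = mex{0} = 1
g(10) = mex{0,1} = 2
The P-positions (g = 0) in 0..10 are 0, 1, 2, 3, 4.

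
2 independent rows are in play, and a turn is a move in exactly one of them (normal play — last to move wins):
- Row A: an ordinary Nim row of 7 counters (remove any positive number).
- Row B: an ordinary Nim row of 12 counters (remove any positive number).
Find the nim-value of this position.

11

Row A is a plain Nim row of size 7, so its Grundy value is 7.
Row B is a plain Nim row of size 12, so its Grundy value is 12.
By the Sprague-Grundy theorem, the Grundy value of a sum of independent games is the XOR of the component values.
Combined value = 7 XOR 12 = 11.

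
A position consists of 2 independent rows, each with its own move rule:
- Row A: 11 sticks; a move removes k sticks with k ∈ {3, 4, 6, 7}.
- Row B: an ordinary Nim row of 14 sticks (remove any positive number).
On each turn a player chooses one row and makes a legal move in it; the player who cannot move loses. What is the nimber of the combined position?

14

Grundy values for row A (subtraction set {3, 4, 6, 7}):
k:     0  1  2  3  4  5  6  7  8  9 10 11
g(k):  0  0  0  1  1  1  2  2  2  3  0  0
So g(11) = 0.
Row B is a plain Nim row of size 14, so its Grundy value is 14.
By the Sprague-Grundy theorem, the Grundy value of a sum of independent games is the XOR of the component values.
Combined value = 0 XOR 14 = 14.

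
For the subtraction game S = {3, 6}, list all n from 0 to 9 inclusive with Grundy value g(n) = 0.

0, 1, 2, 9

Build the Grundy sequence with g(k) = mex{g(k−s) : s ∈ {3, 6}, s ≤ k}:
g(0) = mex{} = 0
g(1) = mex{} = 0
g(2) = mex{} = 0
g(3) = mex{0} = 1
g(4) = mex{0} = 1
g(5) = mex{0} = 1
g(6) = mex{0,1} = 2
g(7) = mex{0,1} = 2
g(8) = mex{0,1} = 2
g(9) = mex{1,2} = 0
The P-positions (g = 0) in 0..9 are 0, 1, 2, 9.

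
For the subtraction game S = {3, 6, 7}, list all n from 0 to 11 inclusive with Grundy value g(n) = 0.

0, 1, 2, 10, 11

Grundy values for subtraction set {3, 6, 7}:
g(0) = mex{} = 0
g(1) = mex{} = 0
g(2) = mex{} = 0
g(3) = mex{0} = 1
g(4) = mex{0} = 1
g(5) = mex{0} = 1
g(6) = mex{0,1} = 2
g(7) = mex{0,1} = 2
g(8) = mex{0,1} = 2
g(9) = mex{0,1,2} = 3
g(10) = mex{1,2} = 0
g(11) = mex{1,2} = 0
The P-positions (g = 0) in 0..11 are 0, 1, 2, 10, 11.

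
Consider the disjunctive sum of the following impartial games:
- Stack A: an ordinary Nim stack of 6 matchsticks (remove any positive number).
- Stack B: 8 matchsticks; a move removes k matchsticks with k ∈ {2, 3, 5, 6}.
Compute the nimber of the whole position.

6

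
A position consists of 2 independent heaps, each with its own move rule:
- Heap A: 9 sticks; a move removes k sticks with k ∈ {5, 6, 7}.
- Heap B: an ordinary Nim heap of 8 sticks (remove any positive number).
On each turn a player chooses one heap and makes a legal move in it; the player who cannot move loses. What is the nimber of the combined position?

For heap A, compute g(0), g(1), … with moves {5, 6, 7}:
k:     0  1  2  3  4  5  6  7  8  9
g(k):  0  0  0  0  0  1  1  1  1  1
So g(9) = 1.
Heap B is a plain Nim heap of size 8, so its Grundy value is 8.
The value of a disjunctive sum is the nim-sum of the parts.
Combined value = 1 XOR 8 = 9.

9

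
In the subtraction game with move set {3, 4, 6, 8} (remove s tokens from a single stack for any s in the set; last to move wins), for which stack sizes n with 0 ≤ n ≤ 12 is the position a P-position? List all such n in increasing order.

Compute g(0), g(1), … for moves {3, 4, 6, 8}:
k:     0  1  2  3  4  5  6  7  8  9 10 11 12
g(k):  0  0  0  1  1  1  2  2  2  3  3  0  0
The P-positions (g = 0) in 0..12 are 0, 1, 2, 11, 12.

0, 1, 2, 11, 12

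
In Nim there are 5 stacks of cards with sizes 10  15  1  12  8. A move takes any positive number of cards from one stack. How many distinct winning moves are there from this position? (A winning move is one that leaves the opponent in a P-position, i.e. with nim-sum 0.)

0

Write each in binary and XOR column by column:
  1010  (10)
  1111  (15)
  0001  (1)
  1100  (12)
  1000  (8)
  ----
  0000  (0)
The nim-sum is already 0, so every move leaves a nonzero nim-sum — there are no winning moves.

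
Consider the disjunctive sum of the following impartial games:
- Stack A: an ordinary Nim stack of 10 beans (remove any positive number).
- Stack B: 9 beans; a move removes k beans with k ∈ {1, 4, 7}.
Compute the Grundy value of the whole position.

Stack A is a plain Nim stack of size 10, so its Grundy value is 10.
Build the Grundy sequence for stack B with g(k) = mex{g(k−s) : s ∈ {1, 4, 7}, s ≤ k}:
g(0) = mex{} = 0
g(1) = mex{0} = 1
g(2) = mex{1} = 0
g(3) = mex{0} = 1
g(4) = mex{0,1} = 2
g(5) = mex{1,2} = 0
g(6) = mex{0} = 1
g(7) = mex{0,1} = 2
g(8) = mex{1,2} = 0
g(9) = mex{0} = 1
So g(9) = 1.
By the Sprague-Grundy theorem, the Grundy value of a sum of independent games is the XOR of the component values.
Combined value = 10 XOR 1 = 11.

11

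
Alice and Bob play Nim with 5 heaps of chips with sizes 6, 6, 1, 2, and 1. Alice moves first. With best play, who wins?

Compute the nim-sum pairwise:
6 XOR 6 = 0
0 XOR 1 = 1
1 XOR 2 = 3
3 XOR 1 = 2
The nim-sum is 2 ≠ 0, so this is an N-position: the player to move can win; Alice has a winning move.

Alice wins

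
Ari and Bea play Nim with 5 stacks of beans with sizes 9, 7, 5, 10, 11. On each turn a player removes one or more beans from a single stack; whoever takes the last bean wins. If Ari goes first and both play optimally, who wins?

Ari wins

Nim-sum: 9 XOR 7 XOR 5 XOR 10 XOR 11 = 10.
The nim-sum is 10 ≠ 0, so this is an N-position: the player to move can win; Ari has a winning move.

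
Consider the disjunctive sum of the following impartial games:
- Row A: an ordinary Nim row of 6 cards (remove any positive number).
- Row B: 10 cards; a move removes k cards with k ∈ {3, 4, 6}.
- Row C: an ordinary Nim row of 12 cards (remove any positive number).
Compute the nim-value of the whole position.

10

Row A is a plain Nim row of size 6, so its Grundy value is 6.
For row B, compute g(0), g(1), … with moves {3, 4, 6}:
g(0) = mex{} = 0
g(1) = mex{} = 0
g(2) = mex{} = 0
g(3) = mex{0} = 1
g(4) = mex{0} = 1
g(5) = mex{0} = 1
g(6) = mex{0,1} = 2
g(7) = mex{0,1} = 2
g(8) = mex{0,1} = 2
g(9) = mex{1,2} = 0
g(10) = mex{1,2} = 0
So g(10) = 0.
Row C is a plain Nim row of size 12, so its Grundy value is 12.
The value of a disjunctive sum is the nim-sum of the parts.
Combined value = 6 XOR 0 XOR 12 = 10.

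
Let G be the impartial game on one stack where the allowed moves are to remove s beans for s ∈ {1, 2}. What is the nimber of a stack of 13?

1

Build the Grundy sequence with g(k) = mex{g(k−s) : s ∈ {1, 2}, s ≤ k}:
k:     0  1  2  3  4  5  6  7  8  9 10 11 12 13
g(k):  0  1  2  0  1  2  0  1  2  0  1  2  0  1
So g(13) = 1.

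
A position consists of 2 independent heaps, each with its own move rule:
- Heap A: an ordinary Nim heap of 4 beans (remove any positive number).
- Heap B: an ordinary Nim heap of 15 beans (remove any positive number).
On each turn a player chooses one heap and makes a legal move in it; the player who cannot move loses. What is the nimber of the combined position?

11

Heap A is a plain Nim heap of size 4, so its Grundy value is 4.
Heap B is a plain Nim heap of size 15, so its Grundy value is 15.
The value of a disjunctive sum is the nim-sum of the parts.
Combined value = 4 XOR 15 = 11.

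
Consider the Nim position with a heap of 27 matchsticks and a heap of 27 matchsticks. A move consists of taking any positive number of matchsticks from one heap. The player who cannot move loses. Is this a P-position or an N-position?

P-position

Nim-sum: 27 ^ 27 = 0.
The nim-sum is 0, so this is a P-position: the player to move is in a losing position under optimal play.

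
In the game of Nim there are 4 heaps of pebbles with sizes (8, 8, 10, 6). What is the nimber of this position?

Compute the nim-sum pairwise:
8 ⊕ 8 = 0
0 ⊕ 10 = 10
10 ⊕ 6 = 12

12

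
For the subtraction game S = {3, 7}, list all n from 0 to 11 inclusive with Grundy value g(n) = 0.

0, 1, 2, 6, 10, 11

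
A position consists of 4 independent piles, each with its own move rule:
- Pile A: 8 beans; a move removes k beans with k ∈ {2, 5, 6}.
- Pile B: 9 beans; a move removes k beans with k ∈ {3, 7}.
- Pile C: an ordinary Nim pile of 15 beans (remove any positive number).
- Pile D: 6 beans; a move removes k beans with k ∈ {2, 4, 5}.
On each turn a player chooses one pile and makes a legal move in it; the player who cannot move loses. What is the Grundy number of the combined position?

Grundy values for pile A (subtraction set {2, 5, 6}):
k:     0  1  2  3  4  5  6  7  8
g(k):  0  0  1  1  0  2  1  3  0
So g(8) = 0.
For pile B, compute g(0), g(1), … with moves {3, 7}:
g(0) = mex{} = 0
g(1) = mex{} = 0
g(2) = mex{} = 0
g(3) = mex{0} = 1
g(4) = mex{0} = 1
g(5) = mex{0} = 1
g(6) = mex{1} = 0
g(7) = mex{0,1} = 2
g(8) = mex{0,1} = 2
g(9) = mex{0} = 1
So g(9) = 1.
Pile C is a plain Nim pile of size 15, so its Grundy value is 15.
Build the Grundy sequence for pile D with g(k) = mex{g(k−s) : s ∈ {2, 4, 5}, s ≤ k}:
g(0) = mex{} = 0
g(1) = mex{} = 0
g(2) = mex{0} = 1
g(3) = mex{0} = 1
g(4) = mex{0,1} = 2
g(5) = mex{0,1} = 2
g(6) = mex{0,1,2} = 3
So g(6) = 3.
The value of a disjunctive sum is the nim-sum of the parts.
Combined value = 0 ⊕ 1 ⊕ 15 ⊕ 3 = 13.

13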